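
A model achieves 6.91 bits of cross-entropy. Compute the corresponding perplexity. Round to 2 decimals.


Perplexity formula: PP = 2^H
H = 6.91
PP = 2^6.91
Decompose: 2^6.91 = 2^6 * 2^0.91
2^6 = 64, 2^0.91 ~ 1.8790455
PP ~ 64 * 1.8790455 = 120.2589120
Rounded to 2 decimals: 120.26

120.26


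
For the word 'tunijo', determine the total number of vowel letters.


Scanning each character of 'tunijo':
  Position 1: 't' -> consonant (running count: 0)
  Position 2: 'u' -> vowel (running count: 1)
  Position 3: 'n' -> consonant (running count: 1)
  Position 4: 'i' -> vowel (running count: 2)
  Position 5: 'j' -> consonant (running count: 2)
  Position 6: 'o' -> vowel (running count: 3)
Total vowels: 3

3


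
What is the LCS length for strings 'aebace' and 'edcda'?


DP table for LCS of 'aebace' and 'edcda':
       e  d  c  d  a
    0  0  0  0  0  0
  a 0  0  0  0  0  1
  e 0  1  1  1  1  1
  b 0  1  1  1  1  1
  a 0  1  1  1  1  2
  c 0  1  1  2  2  2
  e 0  1  1  2  2  2
LCS: 'ea'
LCS length = 2

2


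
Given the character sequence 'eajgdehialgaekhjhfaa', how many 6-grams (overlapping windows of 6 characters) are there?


String 'eajgdehialgaekhjhfaa' has length L = 20.
Number of overlapping n-grams = L - n + 1
Substituting: 20 - 6 + 1 = 15

15


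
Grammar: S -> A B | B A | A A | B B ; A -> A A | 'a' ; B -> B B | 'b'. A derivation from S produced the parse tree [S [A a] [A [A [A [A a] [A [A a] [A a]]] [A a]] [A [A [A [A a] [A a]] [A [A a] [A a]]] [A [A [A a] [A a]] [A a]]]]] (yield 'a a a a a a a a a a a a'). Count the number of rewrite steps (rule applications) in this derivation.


Every bracketed nonterminal node [X ...] in the tree is produced by exactly one rule application.
Reading the tree off as a leftmost derivation:
  Step 1: S  =>  A A   (applied S -> A A)
  Step 2: A A  =>  a A   (applied A -> a)
  Step 3: a A  =>  a A A   (applied A -> A A)
  Step 4: a A A  =>  a A A A   (applied A -> A A)
  Step 5: a A A A  =>  a A A A A   (applied A -> A A)
  Step 6: a A A A A  =>  a a A A A   (applied A -> a)
  Step 7: a a A A A  =>  a a A A A A   (applied A -> A A)
  Step 8: a a A A A A  =>  a a a A A A   (applied A -> a)
  Step 9: a a a A A A  =>  a a a a A A   (applied A -> a)
  Step 10: a a a a A A  =>  a a a a a A   (applied A -> a)
  Step 11: a a a a a A  =>  a a a a a A A   (applied A -> A A)
  Step 12: a a a a a A A  =>  a a a a a A A A   (applied A -> A A)
  Step 13: a a a a a A A A  =>  a a a a a A A A A   (applied A -> A A)
  Step 14: a a a a a A A A A  =>  a a a a a a A A A   (applied A -> a)
  Step 15: a a a a a a A A A  =>  a a a a a a a A A   (applied A -> a)
  Step 16: a a a a a a a A A  =>  a a a a a a a A A A   (applied A -> A A)
  Step 17: a a a a a a a A A A  =>  a a a a a a a a A A   (applied A -> a)
  Step 18: a a a a a a a a A A  =>  a a a a a a a a a A   (applied A -> a)
  Step 19: a a a a a a a a a A  =>  a a a a a a a a a A A   (applied A -> A A)
  Step 20: a a a a a a a a a A A  =>  a a a a a a a a a A A A   (applied A -> A A)
  Step 21: a a a a a a a a a A A A  =>  a a a a a a a a a a A A   (applied A -> a)
  Step 22: a a a a a a a a a a A A  =>  a a a a a a a a a a a A   (applied A -> a)
  Step 23: a a a a a a a a a a a A  =>  a a a a a a a a a a a a   (applied A -> a)
Final yield: a a a a a a a a a a a a
Total rewrite steps: 23

23


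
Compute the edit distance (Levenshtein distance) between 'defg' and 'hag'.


Building DP table for s1='defg' (len 4) and s2='hag' (len 3):
       h  a  g
    0  1  2  3
  d 1  1  2  3
  e 2  2  2  3
  f 3  3  3  3
  g 4  4  4  3
Edit distance = dp[4][3] = 3

3


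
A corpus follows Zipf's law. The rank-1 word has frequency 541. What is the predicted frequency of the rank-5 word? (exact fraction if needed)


Zipf's law: freq(rank) = f1 / rank
f1 = 541, rank = 5
freq = 541 / 5
GCD(541, 5) = 1
Simplified: 541/5

541/5


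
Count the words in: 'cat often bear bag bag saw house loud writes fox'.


Counting words by splitting on spaces:
  Word 1: 'cat'
  Word 2: 'often'
  Word 3: 'bear'
  Word 4: 'bag'
  Word 5: 'bag'
  Word 6: 'saw'
  Word 7: 'house'
  Word 8: 'loud'
  Word 9: 'writes'
  Word 10: 'fox'
Total words: 10

10


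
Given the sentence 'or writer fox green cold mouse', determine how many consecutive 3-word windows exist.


Word trigrams from [6] words:
  Trigram 1: (or writer fox)
  Trigram 2: (writer fox green)
  Trigram 3: (fox green cold)
  Trigram 4: (green cold mouse)
Total word trigrams: 6 - 2 = 4

4


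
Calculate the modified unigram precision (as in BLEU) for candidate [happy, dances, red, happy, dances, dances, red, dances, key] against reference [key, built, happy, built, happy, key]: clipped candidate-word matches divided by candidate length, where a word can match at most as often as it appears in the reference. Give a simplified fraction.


Reference word counts: {'built': 2, 'happy': 2, 'key': 2}
Checking each candidate word (with clipping):
  'happy' -> in reference (ref count 2, used 1/2) -> match (matches: 1)
  'dances' -> not in reference -> no match (matches: 1)
  'red' -> not in reference -> no match (matches: 1)
  'happy' -> in reference (ref count 2, used 2/2) -> match (matches: 2)
  'dances' -> not in reference -> no match (matches: 2)
  'dances' -> not in reference -> no match (matches: 2)
  'red' -> not in reference -> no match (matches: 2)
  'dances' -> not in reference -> no match (matches: 2)
  'key' -> in reference (ref count 2, used 1/2) -> match (matches: 3)
Clipped matches: 3, Candidate length: 9
Precision = 3/9 = 1/3

1/3


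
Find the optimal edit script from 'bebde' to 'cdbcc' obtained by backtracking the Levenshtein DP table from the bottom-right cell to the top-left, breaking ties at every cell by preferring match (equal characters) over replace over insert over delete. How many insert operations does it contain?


Edit distance = 4. Backtracking from cell (5, 5) with preference match > replace > insert > delete,
then listing the resulting alignment 'bebde' -> 'cdbcc' left to right:
  Step 1: replace b->c
  Step 2: replace e->d
  Step 3: keep 'b'
  Step 4: replace d->c
  Step 5: replace e->c
Total insertions: 0

0


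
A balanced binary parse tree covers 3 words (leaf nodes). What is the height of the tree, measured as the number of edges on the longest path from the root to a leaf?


In a balanced binary tree with n leaves the deepest leaf is ceil(log2(n)) edges below the root.
log2(3) = 1.5850
ceil(1.5850) = 2
height (edges) = 2

2


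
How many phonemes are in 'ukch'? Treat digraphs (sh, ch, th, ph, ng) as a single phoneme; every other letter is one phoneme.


Parsing 'ukch' greedily, digraphs first:
  'u' -> vowel phoneme (phonemes so far: 1)
  'k' -> consonant phoneme (phonemes so far: 2)
  'ch' -> digraph (1 consonant phoneme) (phonemes so far: 3)
Total phonemes: 3

3


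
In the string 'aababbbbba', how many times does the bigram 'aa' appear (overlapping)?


Scanning 'aababbbbba' for bigram 'aa':
  Position 0: 'aa' -> MATCH
  Position 1: 'ab' -> no
  Position 2: 'ba' -> no
  Position 3: 'ab' -> no
  Position 4: 'bb' -> no
  Position 5: 'bb' -> no
  Position 6: 'bb' -> no
  Position 7: 'bb' -> no
  Position 8: 'ba' -> no
Total matches: 1

1


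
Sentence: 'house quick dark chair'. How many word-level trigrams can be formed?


Word trigrams from [4] words:
  Trigram 1: (house quick dark)
  Trigram 2: (quick dark chair)
Total word trigrams: 4 - 2 = 2

2


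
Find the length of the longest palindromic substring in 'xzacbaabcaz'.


Scanning 'xzacbaabcaz' for palindromic substrings.
Substring at positions 1-10: 'zacbaabcaz'.
Check: reverse('zacbaabcaz') = 'zacbaabcaz' -> palindrome confirmed.
Neighbouring characters ('x' / '-') break symmetry, so it cannot extend further.
No longer palindromic substring exists; longest length = 10

10


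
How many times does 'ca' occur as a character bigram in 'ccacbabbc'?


Scanning 'ccacbabbc' for bigram 'ca':
  Position 0: 'cc' -> no
  Position 1: 'ca' -> MATCH
  Position 2: 'ac' -> no
  Position 3: 'cb' -> no
  Position 4: 'ba' -> no
  Position 5: 'ab' -> no
  Position 6: 'bb' -> no
  Position 7: 'bc' -> no
Total matches: 1

1


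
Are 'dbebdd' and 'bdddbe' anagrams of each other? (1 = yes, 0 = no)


Sort characters of 'dbebdd': 'bbddde'
Sort characters of 'bdddbe': 'bbddde'
Sorted forms match -> they ARE anagrams
Result: 1

1


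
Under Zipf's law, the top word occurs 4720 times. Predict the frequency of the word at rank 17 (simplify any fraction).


Zipf's law: freq(rank) = f1 / rank
f1 = 4720, rank = 17
freq = 4720 / 17
GCD(4720, 17) = 1
Simplified: 4720/17

4720/17


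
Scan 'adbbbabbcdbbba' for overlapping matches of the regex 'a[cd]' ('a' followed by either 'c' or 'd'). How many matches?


Pattern: a[cd] means 'a' followed by either 'c' or 'd'.
Scanning 'adbbbabbcdbbba' position-by-position:
  Pos 0: window 'ad' -> MATCH
  Pos 1: window 'db' -> no
  Pos 2: window 'bb' -> no
  Pos 3: window 'bb' -> no
  Pos 4: window 'ba' -> no
  Pos 5: window 'ab' -> no
  Pos 6: window 'bb' -> no
  Pos 7: window 'bc' -> no
  Pos 8: window 'cd' -> no
  Pos 9: window 'db' -> no
  Pos 10: window 'bb' -> no
  Pos 11: window 'bb' -> no
  Pos 12: window 'ba' -> no
  Pos 13: window 'a' -> no
Total matches: 1

1


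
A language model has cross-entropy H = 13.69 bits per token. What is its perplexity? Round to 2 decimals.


Perplexity formula: PP = 2^H
H = 13.69
PP = 2^13.69
Decompose: 2^13.69 = 2^13 * 2^0.69
2^13 = 8192, 2^0.69 ~ 1.6132835
PP ~ 8192 * 1.6132835 = 13216.0184320
Rounded to 2 decimals: 13216.02

13216.02


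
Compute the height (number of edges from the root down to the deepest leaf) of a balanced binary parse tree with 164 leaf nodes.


In a balanced binary tree with n leaves the deepest leaf is ceil(log2(n)) edges below the root.
log2(164) = 7.3576
ceil(7.3576) = 8
height (edges) = 8

8


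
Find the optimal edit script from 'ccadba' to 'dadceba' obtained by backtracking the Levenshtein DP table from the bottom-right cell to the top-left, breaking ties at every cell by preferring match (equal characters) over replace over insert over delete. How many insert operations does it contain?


Edit distance = 4. Backtracking from cell (6, 7) with preference match > replace > insert > delete,
then listing the resulting alignment 'ccadba' -> 'dadceba' left to right:
  Step 1: delete 'c'
  Step 2: replace c->d
  Step 3: keep 'a'
  Step 4: keep 'd'
  Step 5: insert 'c' [insertion #1]
  Step 6: insert 'e' [insertion #2]
  Step 7: keep 'b'
  Step 8: keep 'a'
Total insertions: 2

2


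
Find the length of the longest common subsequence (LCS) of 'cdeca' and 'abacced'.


DP table for LCS of 'cdeca' and 'abacced':
       a  b  a  c  c  e  d
    0  0  0  0  0  0  0  0
  c 0  0  0  0  1  1  1  1
  d 0  0  0  0  1  1  1  2
  e 0  0  0  0  1  1  2  2
  c 0  0  0  0  1  2  2  2
  a 0  1  1  1  1  2  2  2
LCS: 'cd'
LCS length = 2

2


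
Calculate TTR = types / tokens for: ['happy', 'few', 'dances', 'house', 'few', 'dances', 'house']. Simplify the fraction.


Tokens: 7
Unique types: ('dances', 'few', 'happy', 'house') = 4
TTR = 4/7
Already in lowest terms.

4/7


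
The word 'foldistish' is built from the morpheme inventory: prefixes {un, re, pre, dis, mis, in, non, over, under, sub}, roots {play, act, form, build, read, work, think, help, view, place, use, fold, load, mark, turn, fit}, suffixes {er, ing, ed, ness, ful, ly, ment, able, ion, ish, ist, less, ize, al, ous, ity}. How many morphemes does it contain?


Segmenting 'foldistish' against the inventory:
  'fold' -> root (morpheme 1)
  'ist' -> suffix (morpheme 2)
  'ish' -> suffix (morpheme 3)
Total morphemes: 3

3


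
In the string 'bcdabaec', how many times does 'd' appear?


Scanning 'bcdabaec' for 'd':
  Position 2: 'd' -> MATCH (count: 1)
Total occurrences of 'd': 1

1


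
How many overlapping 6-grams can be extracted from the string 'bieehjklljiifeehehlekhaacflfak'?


String 'bieehjklljiifeehehlekhaacflfak' has length L = 30.
Number of overlapping n-grams = L - n + 1
Substituting: 30 - 6 + 1 = 25

25


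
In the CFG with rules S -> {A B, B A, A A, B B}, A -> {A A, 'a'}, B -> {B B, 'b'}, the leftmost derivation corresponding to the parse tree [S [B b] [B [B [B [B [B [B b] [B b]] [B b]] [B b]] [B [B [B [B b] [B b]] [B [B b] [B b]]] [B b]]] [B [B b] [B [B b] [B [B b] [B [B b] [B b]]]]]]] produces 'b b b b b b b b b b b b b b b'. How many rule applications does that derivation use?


Every bracketed nonterminal node [X ...] in the tree is produced by exactly one rule application.
Reading the tree off as a leftmost derivation:
  Step 1: S  =>  B B   (applied S -> B B)
  Step 2: B B  =>  b B   (applied B -> b)
  Step 3: b B  =>  b B B   (applied B -> B B)
  Step 4: b B B  =>  b B B B   (applied B -> B B)
  Step 5: b B B B  =>  b B B B B   (applied B -> B B)
  Step 6: b B B B B  =>  b B B B B B   (applied B -> B B)
  Step 7: b B B B B B  =>  b B B B B B B   (applied B -> B B)
  Step 8: b B B B B B B  =>  b b B B B B B   (applied B -> b)
  Step 9: b b B B B B B  =>  b b b B B B B   (applied B -> b)
  Step 10: b b b B B B B  =>  b b b b B B B   (applied B -> b)
  Step 11: b b b b B B B  =>  b b b b b B B   (applied B -> b)
  Step 12: b b b b b B B  =>  b b b b b B B B   (applied B -> B B)
  Step 13: b b b b b B B B  =>  b b b b b B B B B   (applied B -> B B)
  Step 14: b b b b b B B B B  =>  b b b b b B B B B B   (applied B -> B B)
  Step 15: b b b b b B B B B B  =>  b b b b b b B B B B   (applied B -> b)
  Step 16: b b b b b b B B B B  =>  b b b b b b b B B B   (applied B -> b)
  Step 17: b b b b b b b B B B  =>  b b b b b b b B B B B   (applied B -> B B)
  Step 18: b b b b b b b B B B B  =>  b b b b b b b b B B B   (applied B -> b)
  Step 19: b b b b b b b b B B B  =>  b b b b b b b b b B B   (applied B -> b)
  Step 20: b b b b b b b b b B B  =>  b b b b b b b b b b B   (applied B -> b)
  Step 21: b b b b b b b b b b B  =>  b b b b b b b b b b B B   (applied B -> B B)
  Step 22: b b b b b b b b b b B B  =>  b b b b b b b b b b b B   (applied B -> b)
  Step 23: b b b b b b b b b b b B  =>  b b b b b b b b b b b B B   (applied B -> B B)
  Step 24: b b b b b b b b b b b B B  =>  b b b b b b b b b b b b B   (applied B -> b)
  Step 25: b b b b b b b b b b b b B  =>  b b b b b b b b b b b b B B   (applied B -> B B)
  Step 26: b b b b b b b b b b b b B B  =>  b b b b b b b b b b b b b B   (applied B -> b)
  Step 27: b b b b b b b b b b b b b B  =>  b b b b b b b b b b b b b B B   (applied B -> B B)
  Step 28: b b b b b b b b b b b b b B B  =>  b b b b b b b b b b b b b b B   (applied B -> b)
  Step 29: b b b b b b b b b b b b b b B  =>  b b b b b b b b b b b b b b b   (applied B -> b)
Final yield: b b b b b b b b b b b b b b b
Total rewrite steps: 29

29


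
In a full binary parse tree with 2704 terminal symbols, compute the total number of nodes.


Leaf nodes (terminals): 2704
Internal nodes = n - 1 = 2704 - 1 = 2703
Total = leaves + internal = 2704 + 2703 = 5407

5407


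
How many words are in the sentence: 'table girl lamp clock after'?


Counting words by splitting on spaces:
  Word 1: 'table'
  Word 2: 'girl'
  Word 3: 'lamp'
  Word 4: 'clock'
  Word 5: 'after'
Total words: 5

5


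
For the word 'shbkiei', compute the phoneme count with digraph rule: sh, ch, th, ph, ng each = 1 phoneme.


Parsing 'shbkiei' greedily, digraphs first:
  'sh' -> digraph (1 consonant phoneme) (phonemes so far: 1)
  'b' -> consonant phoneme (phonemes so far: 2)
  'k' -> consonant phoneme (phonemes so far: 3)
  'i' -> vowel phoneme (phonemes so far: 4)
  'e' -> vowel phoneme (phonemes so far: 5)
  'i' -> vowel phoneme (phonemes so far: 6)
Total phonemes: 6

6


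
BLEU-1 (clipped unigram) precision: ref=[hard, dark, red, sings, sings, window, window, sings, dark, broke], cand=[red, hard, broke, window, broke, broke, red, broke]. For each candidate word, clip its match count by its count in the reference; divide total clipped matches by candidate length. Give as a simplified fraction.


Reference word counts: {'broke': 1, 'dark': 2, 'hard': 1, 'red': 1, 'sings': 3, 'window': 2}
Checking each candidate word (with clipping):
  'red' -> in reference (ref count 1, used 1/1) -> match (matches: 1)
  'hard' -> in reference (ref count 1, used 1/1) -> match (matches: 2)
  'broke' -> in reference (ref count 1, used 1/1) -> match (matches: 3)
  'window' -> in reference (ref count 2, used 1/2) -> match (matches: 4)
  'broke' -> ref count 1 already used up (1/1) -> clipped, no match (matches: 4)
  'broke' -> ref count 1 already used up (1/1) -> clipped, no match (matches: 4)
  'red' -> ref count 1 already used up (1/1) -> clipped, no match (matches: 4)
  'broke' -> ref count 1 already used up (1/1) -> clipped, no match (matches: 4)
Clipped matches: 4, Candidate length: 8
Precision = 4/8 = 1/2

1/2


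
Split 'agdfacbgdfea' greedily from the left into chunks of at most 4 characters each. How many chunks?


'agdfacbgdfea' has 12 characters.
Chunking with max size 4:
  Chunk 1: 'agdf' (positions 0-3)
  Chunk 2: 'acbg' (positions 4-7)
  Chunk 3: 'dfea' (positions 8-11)
Total chunks: ceil(12 / 4) = 3

3


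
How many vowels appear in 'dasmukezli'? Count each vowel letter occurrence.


Scanning each character of 'dasmukezli':
  Position 1: 'd' -> consonant (running count: 0)
  Position 2: 'a' -> vowel (running count: 1)
  Position 3: 's' -> consonant (running count: 1)
  Position 4: 'm' -> consonant (running count: 1)
  Position 5: 'u' -> vowel (running count: 2)
  Position 6: 'k' -> consonant (running count: 2)
  Position 7: 'e' -> vowel (running count: 3)
  Position 8: 'z' -> consonant (running count: 3)
  Position 9: 'l' -> consonant (running count: 3)
  Position 10: 'i' -> vowel (running count: 4)
Total vowels: 4

4


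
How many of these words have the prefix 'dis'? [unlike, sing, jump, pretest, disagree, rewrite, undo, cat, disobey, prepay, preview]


Checking each word for prefix 'dis':
  'unlike' -> no (count: 0)
  'sing' -> no (count: 0)
  'jump' -> no (count: 0)
  'pretest' -> no (count: 0)
  'disagree' -> YES, starts with 'dis' (count: 1)
  'rewrite' -> no (count: 1)
  'undo' -> no (count: 1)
  'cat' -> no (count: 1)
  'disobey' -> YES, starts with 'dis' (count: 2)
  'prepay' -> no (count: 2)
  'preview' -> no (count: 2)
Total with prefix 'dis': 2

2


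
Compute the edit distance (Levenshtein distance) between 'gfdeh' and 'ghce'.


Building DP table for s1='gfdeh' (len 5) and s2='ghce' (len 4):
       g  h  c  e
    0  1  2  3  4
  g 1  0  1  2  3
  f 2  1  1  2  3
  d 3  2  2  2  3
  e 4  3  3  3  2
  h 5  4  3  4  3
Edit distance = dp[5][4] = 3

3


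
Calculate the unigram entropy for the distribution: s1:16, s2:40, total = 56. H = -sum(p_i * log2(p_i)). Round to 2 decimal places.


Computing entropy H = -sum(p_i * log2(p_i)):
  s1: p = 16/56 = 0.2857, -p*log2(p) = 0.5164
  s2: p = 40/56 = 0.7143, -p*log2(p) = 0.3467
H = sum of terms = 0.8631
Rounded to 2 decimals: 0.86

0.86


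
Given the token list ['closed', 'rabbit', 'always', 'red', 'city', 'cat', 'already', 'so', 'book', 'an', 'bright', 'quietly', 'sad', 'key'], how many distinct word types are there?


Listing all tokens and tracking unique types:
  Token 1: 'closed' -> NEW (unique so far: 1)
  Token 2: 'rabbit' -> NEW (unique so far: 2)
  Token 3: 'always' -> NEW (unique so far: 3)
  Token 4: 'red' -> NEW (unique so far: 4)
  Token 5: 'city' -> NEW (unique so far: 5)
  Token 6: 'cat' -> NEW (unique so far: 6)
  Token 7: 'already' -> NEW (unique so far: 7)
  Token 8: 'so' -> NEW (unique so far: 8)
  Token 9: 'book' -> NEW (unique so far: 9)
  Token 10: 'an' -> NEW (unique so far: 10)
  Token 11: 'bright' -> NEW (unique so far: 11)
  Token 12: 'quietly' -> NEW (unique so far: 12)
  Token 13: 'sad' -> NEW (unique so far: 13)
  Token 14: 'key' -> NEW (unique so far: 14)
Unique types: ('already', 'always', 'an', 'book', 'bright', 'cat', 'city', 'closed', 'key', 'quietly', 'rabbit', 'red', 'sad', 'so')
Vocabulary size: 14

14


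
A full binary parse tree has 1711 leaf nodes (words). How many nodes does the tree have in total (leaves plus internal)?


Leaf nodes (terminals): 1711
Internal nodes = n - 1 = 1711 - 1 = 1710
Total = leaves + internal = 1711 + 1710 = 3421

3421


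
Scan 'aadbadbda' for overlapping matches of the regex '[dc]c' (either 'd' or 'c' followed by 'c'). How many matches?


Pattern: [dc]c means either 'd' or 'c' followed by 'c'.
Scanning 'aadbadbda' position-by-position:
  Pos 0: window 'aa' -> no
  Pos 1: window 'ad' -> no
  Pos 2: window 'db' -> no
  Pos 3: window 'ba' -> no
  Pos 4: window 'ad' -> no
  Pos 5: window 'db' -> no
  Pos 6: window 'bd' -> no
  Pos 7: window 'da' -> no
  Pos 8: window 'a' -> no
Total matches: 0

0


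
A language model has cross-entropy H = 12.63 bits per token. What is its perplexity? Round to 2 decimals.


Perplexity formula: PP = 2^H
H = 12.63
PP = 2^12.63
Decompose: 2^12.63 = 2^12 * 2^0.63
2^12 = 4096, 2^0.63 ~ 1.5475650
PP ~ 4096 * 1.5475650 = 6338.8262400
Rounded to 2 decimals: 6338.83

6338.83


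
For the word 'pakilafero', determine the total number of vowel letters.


Scanning each character of 'pakilafero':
  Position 1: 'p' -> consonant (running count: 0)
  Position 2: 'a' -> vowel (running count: 1)
  Position 3: 'k' -> consonant (running count: 1)
  Position 4: 'i' -> vowel (running count: 2)
  Position 5: 'l' -> consonant (running count: 2)
  Position 6: 'a' -> vowel (running count: 3)
  Position 7: 'f' -> consonant (running count: 3)
  Position 8: 'e' -> vowel (running count: 4)
  Position 9: 'r' -> consonant (running count: 4)
  Position 10: 'o' -> vowel (running count: 5)
Total vowels: 5

5


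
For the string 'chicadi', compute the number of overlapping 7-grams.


String 'chicadi' has length L = 7.
Number of overlapping n-grams = L - n + 1
Substituting: 7 - 7 + 1 = 1

1


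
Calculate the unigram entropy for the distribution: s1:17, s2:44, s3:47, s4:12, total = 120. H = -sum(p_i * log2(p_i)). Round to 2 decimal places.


Computing entropy H = -sum(p_i * log2(p_i)):
  s1: p = 17/120 = 0.1417, -p*log2(p) = 0.3994
  s2: p = 44/120 = 0.3667, -p*log2(p) = 0.5307
  s3: p = 47/120 = 0.3917, -p*log2(p) = 0.5297
  s4: p = 12/120 = 0.1000, -p*log2(p) = 0.3322
H = sum of terms = 1.7920
Rounded to 2 decimals: 1.79

1.79


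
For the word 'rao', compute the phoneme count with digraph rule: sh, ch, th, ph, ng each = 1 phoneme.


Parsing 'rao' greedily, digraphs first:
  'r' -> consonant phoneme (phonemes so far: 1)
  'a' -> vowel phoneme (phonemes so far: 2)
  'o' -> vowel phoneme (phonemes so far: 3)
Total phonemes: 3

3


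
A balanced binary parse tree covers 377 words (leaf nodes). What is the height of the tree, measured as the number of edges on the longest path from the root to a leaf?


In a balanced binary tree with n leaves the deepest leaf is ceil(log2(n)) edges below the root.
log2(377) = 8.5584
ceil(8.5584) = 9
height (edges) = 9

9


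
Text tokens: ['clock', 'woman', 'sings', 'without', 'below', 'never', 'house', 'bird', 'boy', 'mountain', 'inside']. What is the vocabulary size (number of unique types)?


Listing all tokens and tracking unique types:
  Token 1: 'clock' -> NEW (unique so far: 1)
  Token 2: 'woman' -> NEW (unique so far: 2)
  Token 3: 'sings' -> NEW (unique so far: 3)
  Token 4: 'without' -> NEW (unique so far: 4)
  Token 5: 'below' -> NEW (unique so far: 5)
  Token 6: 'never' -> NEW (unique so far: 6)
  Token 7: 'house' -> NEW (unique so far: 7)
  Token 8: 'bird' -> NEW (unique so far: 8)
  Token 9: 'boy' -> NEW (unique so far: 9)
  Token 10: 'mountain' -> NEW (unique so far: 10)
  Token 11: 'inside' -> NEW (unique so far: 11)
Unique types: ('below', 'bird', 'boy', 'clock', 'house', 'inside', 'mountain', 'never', 'sings', 'without', 'woman')
Vocabulary size: 11

11


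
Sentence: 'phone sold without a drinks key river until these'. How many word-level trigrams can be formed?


Word trigrams from [9] words:
  Trigram 1: (phone sold without)
  Trigram 2: (sold without a)
  Trigram 3: (without a drinks)
  Trigram 4: (a drinks key)
  Trigram 5: (drinks key river)
  Trigram 6: (key river until)
  Trigram 7: (river until these)
Total word trigrams: 9 - 2 = 7

7


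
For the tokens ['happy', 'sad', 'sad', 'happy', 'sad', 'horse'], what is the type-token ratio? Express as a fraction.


Tokens: 6
Unique types: ('happy', 'horse', 'sad') = 3
TTR = 3/6
Simplify: divide both by 3 -> 1/2
TTR = 1/2

1/2


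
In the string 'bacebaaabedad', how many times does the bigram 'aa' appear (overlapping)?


Scanning 'bacebaaabedad' for bigram 'aa':
  Position 0: 'ba' -> no
  Position 1: 'ac' -> no
  Position 2: 'ce' -> no
  Position 3: 'eb' -> no
  Position 4: 'ba' -> no
  Position 5: 'aa' -> MATCH
  Position 6: 'aa' -> MATCH
  Position 7: 'ab' -> no
  Position 8: 'be' -> no
  Position 9: 'ed' -> no
  Position 10: 'da' -> no
  Position 11: 'ad' -> no
Total matches: 2

2


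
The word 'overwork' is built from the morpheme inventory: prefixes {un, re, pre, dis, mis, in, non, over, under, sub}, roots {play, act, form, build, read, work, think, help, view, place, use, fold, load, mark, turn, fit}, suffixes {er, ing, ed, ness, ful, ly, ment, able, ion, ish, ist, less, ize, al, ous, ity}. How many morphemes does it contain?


Segmenting 'overwork' against the inventory:
  'over' -> prefix (morpheme 1)
  'work' -> root (morpheme 2)
Total morphemes: 2

2


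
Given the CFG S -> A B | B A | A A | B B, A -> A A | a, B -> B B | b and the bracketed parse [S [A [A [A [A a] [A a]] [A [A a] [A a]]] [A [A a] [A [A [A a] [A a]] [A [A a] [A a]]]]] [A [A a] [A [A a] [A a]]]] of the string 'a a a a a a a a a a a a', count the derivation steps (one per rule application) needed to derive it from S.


Every bracketed nonterminal node [X ...] in the tree is produced by exactly one rule application.
Reading the tree off as a leftmost derivation:
  Step 1: S  =>  A A   (applied S -> A A)
  Step 2: A A  =>  A A A   (applied A -> A A)
  Step 3: A A A  =>  A A A A   (applied A -> A A)
  Step 4: A A A A  =>  A A A A A   (applied A -> A A)
  Step 5: A A A A A  =>  a A A A A   (applied A -> a)
  Step 6: a A A A A  =>  a a A A A   (applied A -> a)
  Step 7: a a A A A  =>  a a A A A A   (applied A -> A A)
  Step 8: a a A A A A  =>  a a a A A A   (applied A -> a)
  Step 9: a a a A A A  =>  a a a a A A   (applied A -> a)
  Step 10: a a a a A A  =>  a a a a A A A   (applied A -> A A)
  Step 11: a a a a A A A  =>  a a a a a A A   (applied A -> a)
  Step 12: a a a a a A A  =>  a a a a a A A A   (applied A -> A A)
  Step 13: a a a a a A A A  =>  a a a a a A A A A   (applied A -> A A)
  Step 14: a a a a a A A A A  =>  a a a a a a A A A   (applied A -> a)
  Step 15: a a a a a a A A A  =>  a a a a a a a A A   (applied A -> a)
  Step 16: a a a a a a a A A  =>  a a a a a a a A A A   (applied A -> A A)
  Step 17: a a a a a a a A A A  =>  a a a a a a a a A A   (applied A -> a)
  Step 18: a a a a a a a a A A  =>  a a a a a a a a a A   (applied A -> a)
  Step 19: a a a a a a a a a A  =>  a a a a a a a a a A A   (applied A -> A A)
  Step 20: a a a a a a a a a A A  =>  a a a a a a a a a a A   (applied A -> a)
  Step 21: a a a a a a a a a a A  =>  a a a a a a a a a a A A   (applied A -> A A)
  Step 22: a a a a a a a a a a A A  =>  a a a a a a a a a a a A   (applied A -> a)
  Step 23: a a a a a a a a a a a A  =>  a a a a a a a a a a a a   (applied A -> a)
Final yield: a a a a a a a a a a a a
Total rewrite steps: 23

23


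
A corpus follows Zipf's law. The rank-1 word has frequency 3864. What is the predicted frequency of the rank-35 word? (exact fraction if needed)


Zipf's law: freq(rank) = f1 / rank
f1 = 3864, rank = 35
freq = 3864 / 35
GCD(3864, 35) = 7
Simplified: 552/5

552/5


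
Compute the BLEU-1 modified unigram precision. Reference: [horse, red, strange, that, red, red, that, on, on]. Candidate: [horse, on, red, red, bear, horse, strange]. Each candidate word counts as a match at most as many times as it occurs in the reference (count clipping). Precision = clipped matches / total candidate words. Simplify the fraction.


Reference word counts: {'horse': 1, 'on': 2, 'red': 3, 'strange': 1, 'that': 2}
Checking each candidate word (with clipping):
  'horse' -> in reference (ref count 1, used 1/1) -> match (matches: 1)
  'on' -> in reference (ref count 2, used 1/2) -> match (matches: 2)
  'red' -> in reference (ref count 3, used 1/3) -> match (matches: 3)
  'red' -> in reference (ref count 3, used 2/3) -> match (matches: 4)
  'bear' -> not in reference -> no match (matches: 4)
  'horse' -> ref count 1 already used up (1/1) -> clipped, no match (matches: 4)
  'strange' -> in reference (ref count 1, used 1/1) -> match (matches: 5)
Clipped matches: 5, Candidate length: 7
Precision = 5/7

5/7


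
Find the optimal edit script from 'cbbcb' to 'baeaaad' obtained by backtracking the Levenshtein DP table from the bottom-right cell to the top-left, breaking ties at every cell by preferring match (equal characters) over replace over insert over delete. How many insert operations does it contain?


Edit distance = 7. Backtracking from cell (5, 7) with preference match > replace > insert > delete,
then listing the resulting alignment 'cbbcb' -> 'baeaaad' left to right:
  Step 1: insert 'b' [insertion #1]
  Step 2: insert 'a' [insertion #2]
  Step 3: replace c->e
  Step 4: replace b->a
  Step 5: replace b->a
  Step 6: replace c->a
  Step 7: replace b->d
Total insertions: 2

2


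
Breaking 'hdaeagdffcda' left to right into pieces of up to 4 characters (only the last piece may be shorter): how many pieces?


'hdaeagdffcda' has 12 characters.
Chunking with max size 4:
  Chunk 1: 'hdae' (positions 0-3)
  Chunk 2: 'agdf' (positions 4-7)
  Chunk 3: 'fcda' (positions 8-11)
Total chunks: ceil(12 / 4) = 3

3


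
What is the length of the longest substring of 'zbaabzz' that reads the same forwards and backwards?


Scanning 'zbaabzz' for palindromic substrings.
Substring at positions 0-5: 'zbaabz'.
Check: reverse('zbaabz') = 'zbaabz' -> palindrome confirmed.
Neighbouring characters ('-' / 'z') break symmetry, so it cannot extend further.
No longer palindromic substring exists; longest length = 6

6


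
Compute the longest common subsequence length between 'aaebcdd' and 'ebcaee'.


DP table for LCS of 'aaebcdd' and 'ebcaee':
       e  b  c  a  e  e
    0  0  0  0  0  0  0
  a 0  0  0  0  1  1  1
  a 0  0  0  0  1  1  1
  e 0  1  1  1  1  2  2
  b 0  1  2  2  2  2  2
  c 0  1  2  3  3  3  3
  d 0  1  2  3  3  3  3
  d 0  1  2  3  3  3  3
LCS: 'ebc'
LCS length = 3

3


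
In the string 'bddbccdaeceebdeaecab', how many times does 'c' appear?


Scanning 'bddbccdaeceebdeaecab' for 'c':
  Position 4: 'c' -> MATCH (count: 1)
  Position 5: 'c' -> MATCH (count: 2)
  Position 9: 'c' -> MATCH (count: 3)
  Position 17: 'c' -> MATCH (count: 4)
Total occurrences of 'c': 4

4


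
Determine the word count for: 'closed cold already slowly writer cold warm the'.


Counting words by splitting on spaces:
  Word 1: 'closed'
  Word 2: 'cold'
  Word 3: 'already'
  Word 4: 'slowly'
  Word 5: 'writer'
  Word 6: 'cold'
  Word 7: 'warm'
  Word 8: 'the'
Total words: 8

8


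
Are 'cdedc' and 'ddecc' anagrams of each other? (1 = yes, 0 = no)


Sort characters of 'cdedc': 'ccdde'
Sort characters of 'ddecc': 'ccdde'
Sorted forms match -> they ARE anagrams
Result: 1

1


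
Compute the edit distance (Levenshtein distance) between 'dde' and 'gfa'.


Building DP table for s1='dde' (len 3) and s2='gfa' (len 3):
       g  f  a
    0  1  2  3
  d 1  1  2  3
  d 2  2  2  3
  e 3  3  3  3
Edit distance = dp[3][3] = 3

3


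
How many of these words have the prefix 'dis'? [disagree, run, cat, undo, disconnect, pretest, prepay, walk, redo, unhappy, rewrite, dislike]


Checking each word for prefix 'dis':
  'disagree' -> YES, starts with 'dis' (count: 1)
  'run' -> no (count: 1)
  'cat' -> no (count: 1)
  'undo' -> no (count: 1)
  'disconnect' -> YES, starts with 'dis' (count: 2)
  'pretest' -> no (count: 2)
  'prepay' -> no (count: 2)
  'walk' -> no (count: 2)
  'redo' -> no (count: 2)
  'unhappy' -> no (count: 2)
  'rewrite' -> no (count: 2)
  'dislike' -> YES, starts with 'dis' (count: 3)
Total with prefix 'dis': 3

3


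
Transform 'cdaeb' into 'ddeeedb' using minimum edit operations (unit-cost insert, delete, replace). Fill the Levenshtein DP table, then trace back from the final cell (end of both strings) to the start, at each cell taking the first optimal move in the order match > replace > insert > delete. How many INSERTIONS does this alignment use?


Edit distance = 4. Backtracking from cell (5, 7) with preference match > replace > insert > delete,
then listing the resulting alignment 'cdaeb' -> 'ddeeedb' left to right:
  Step 1: replace c->d
  Step 2: keep 'd'
  Step 3: insert 'e' [insertion #1]
  Step 4: replace a->e
  Step 5: keep 'e'
  Step 6: insert 'd' [insertion #2]
  Step 7: keep 'b'
Total insertions: 2

2


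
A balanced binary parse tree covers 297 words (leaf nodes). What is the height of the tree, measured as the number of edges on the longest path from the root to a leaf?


In a balanced binary tree with n leaves the deepest leaf is ceil(log2(n)) edges below the root.
log2(297) = 8.2143
ceil(8.2143) = 9
height (edges) = 9

9


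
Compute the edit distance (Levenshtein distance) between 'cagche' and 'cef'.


Building DP table for s1='cagche' (len 6) and s2='cef' (len 3):
       c  e  f
    0  1  2  3
  c 1  0  1  2
  a 2  1  1  2
  g 3  2  2  2
  c 4  3  3  3
  h 5  4  4  4
  e 6  5  4  5
Edit distance = dp[6][3] = 5

5


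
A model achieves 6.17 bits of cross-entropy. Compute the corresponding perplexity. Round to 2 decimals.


Perplexity formula: PP = 2^H
H = 6.17
PP = 2^6.17
Decompose: 2^6.17 = 2^6 * 2^0.17
2^6 = 64, 2^0.17 ~ 1.1250585
PP ~ 64 * 1.1250585 = 72.0037440
Rounded to 2 decimals: 72.00

72.00


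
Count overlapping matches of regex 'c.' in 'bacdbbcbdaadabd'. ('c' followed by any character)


Pattern: c. means 'c' followed by any character.
Scanning 'bacdbbcbdaadabd' position-by-position:
  Pos 0: window 'ba' -> no
  Pos 1: window 'ac' -> no
  Pos 2: window 'cd' -> MATCH
  Pos 3: window 'db' -> no
  Pos 4: window 'bb' -> no
  Pos 5: window 'bc' -> no
  Pos 6: window 'cb' -> MATCH
  Pos 7: window 'bd' -> no
  Pos 8: window 'da' -> no
  Pos 9: window 'aa' -> no
  Pos 10: window 'ad' -> no
  Pos 11: window 'da' -> no
  Pos 12: window 'ab' -> no
  Pos 13: window 'bd' -> no
  Pos 14: window 'd' -> no
Total matches: 2

2


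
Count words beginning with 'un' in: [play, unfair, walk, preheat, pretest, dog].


Checking each word for prefix 'un':
  'play' -> no (count: 0)
  'unfair' -> YES, starts with 'un' (count: 1)
  'walk' -> no (count: 1)
  'preheat' -> no (count: 1)
  'pretest' -> no (count: 1)
  'dog' -> no (count: 1)
Total with prefix 'un': 1

1


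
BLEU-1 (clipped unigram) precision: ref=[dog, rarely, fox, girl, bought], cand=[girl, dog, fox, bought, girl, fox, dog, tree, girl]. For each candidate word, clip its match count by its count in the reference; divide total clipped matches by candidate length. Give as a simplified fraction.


Reference word counts: {'bought': 1, 'dog': 1, 'fox': 1, 'girl': 1, 'rarely': 1}
Checking each candidate word (with clipping):
  'girl' -> in reference (ref count 1, used 1/1) -> match (matches: 1)
  'dog' -> in reference (ref count 1, used 1/1) -> match (matches: 2)
  'fox' -> in reference (ref count 1, used 1/1) -> match (matches: 3)
  'bought' -> in reference (ref count 1, used 1/1) -> match (matches: 4)
  'girl' -> ref count 1 already used up (1/1) -> clipped, no match (matches: 4)
  'fox' -> ref count 1 already used up (1/1) -> clipped, no match (matches: 4)
  'dog' -> ref count 1 already used up (1/1) -> clipped, no match (matches: 4)
  'tree' -> not in reference -> no match (matches: 4)
  'girl' -> ref count 1 already used up (1/1) -> clipped, no match (matches: 4)
Clipped matches: 4, Candidate length: 9
Precision = 4/9

4/9


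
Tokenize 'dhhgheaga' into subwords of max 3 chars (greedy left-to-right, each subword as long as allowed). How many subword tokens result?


'dhhgheaga' has 9 characters.
Chunking with max size 3:
  Chunk 1: 'dhh' (positions 0-2)
  Chunk 2: 'ghe' (positions 3-5)
  Chunk 3: 'aga' (positions 6-8)
Total chunks: ceil(9 / 3) = 3

3


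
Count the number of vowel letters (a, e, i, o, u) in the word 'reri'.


Scanning each character of 'reri':
  Position 1: 'r' -> consonant (running count: 0)
  Position 2: 'e' -> vowel (running count: 1)
  Position 3: 'r' -> consonant (running count: 1)
  Position 4: 'i' -> vowel (running count: 2)
Total vowels: 2

2


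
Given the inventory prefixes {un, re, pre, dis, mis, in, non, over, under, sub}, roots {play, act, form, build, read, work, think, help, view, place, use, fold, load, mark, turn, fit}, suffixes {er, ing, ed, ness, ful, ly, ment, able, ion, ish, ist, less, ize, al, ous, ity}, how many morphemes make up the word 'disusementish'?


Segmenting 'disusementish' against the inventory:
  'dis' -> prefix (morpheme 1)
  'use' -> root (morpheme 2)
  'ment' -> suffix (morpheme 3)
  'ish' -> suffix (morpheme 4)
Total morphemes: 4

4


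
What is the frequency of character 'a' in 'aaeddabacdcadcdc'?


Scanning 'aaeddabacdcadcdc' for 'a':
  Position 0: 'a' -> MATCH (count: 1)
  Position 1: 'a' -> MATCH (count: 2)
  Position 5: 'a' -> MATCH (count: 3)
  Position 7: 'a' -> MATCH (count: 4)
  Position 11: 'a' -> MATCH (count: 5)
Total occurrences of 'a': 5

5


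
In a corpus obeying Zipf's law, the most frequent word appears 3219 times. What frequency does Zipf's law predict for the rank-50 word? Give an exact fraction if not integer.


Zipf's law: freq(rank) = f1 / rank
f1 = 3219, rank = 50
freq = 3219 / 50
GCD(3219, 50) = 1
Simplified: 3219/50

3219/50


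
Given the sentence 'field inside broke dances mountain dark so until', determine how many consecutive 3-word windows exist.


Word trigrams from [8] words:
  Trigram 1: (field inside broke)
  Trigram 2: (inside broke dances)
  Trigram 3: (broke dances mountain)
  Trigram 4: (dances mountain dark)
  Trigram 5: (mountain dark so)
  Trigram 6: (dark so until)
Total word trigrams: 8 - 2 = 6

6


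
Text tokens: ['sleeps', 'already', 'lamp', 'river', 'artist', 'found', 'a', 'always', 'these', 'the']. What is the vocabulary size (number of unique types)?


Listing all tokens and tracking unique types:
  Token 1: 'sleeps' -> NEW (unique so far: 1)
  Token 2: 'already' -> NEW (unique so far: 2)
  Token 3: 'lamp' -> NEW (unique so far: 3)
  Token 4: 'river' -> NEW (unique so far: 4)
  Token 5: 'artist' -> NEW (unique so far: 5)
  Token 6: 'found' -> NEW (unique so far: 6)
  Token 7: 'a' -> NEW (unique so far: 7)
  Token 8: 'always' -> NEW (unique so far: 8)
  Token 9: 'these' -> NEW (unique so far: 9)
  Token 10: 'the' -> NEW (unique so far: 10)
Unique types: ('a', 'already', 'always', 'artist', 'found', 'lamp', 'river', 'sleeps', 'the', 'these')
Vocabulary size: 10

10


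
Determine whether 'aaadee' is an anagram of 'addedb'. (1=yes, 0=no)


Sort characters of 'aaadee': 'aaadee'
Sort characters of 'addedb': 'abddde'
Sorted forms differ -> they are NOT anagrams
Result: 0

0


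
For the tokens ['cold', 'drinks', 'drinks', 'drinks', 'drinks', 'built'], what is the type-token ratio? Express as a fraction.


Tokens: 6
Unique types: ('built', 'cold', 'drinks') = 3
TTR = 3/6
Simplify: divide both by 3 -> 1/2
TTR = 1/2

1/2


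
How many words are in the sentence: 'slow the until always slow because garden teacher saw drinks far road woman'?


Counting words by splitting on spaces:
  Word 1: 'slow'
  Word 2: 'the'
  Word 3: 'until'
  Word 4: 'always'
  Word 5: 'slow'
  Word 6: 'because'
  Word 7: 'garden'
  Word 8: 'teacher'
  Word 9: 'saw'
  Word 10: 'drinks'
  Word 11: 'far'
  Word 12: 'road'
  Word 13: 'woman'
Total words: 13

13


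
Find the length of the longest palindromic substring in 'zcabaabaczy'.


Scanning 'zcabaabaczy' for palindromic substrings.
Substring at positions 0-9: 'zcabaabacz'.
Check: reverse('zcabaabacz') = 'zcabaabacz' -> palindrome confirmed.
Neighbouring characters ('-' / 'y') break symmetry, so it cannot extend further.
No longer palindromic substring exists; longest length = 10

10
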